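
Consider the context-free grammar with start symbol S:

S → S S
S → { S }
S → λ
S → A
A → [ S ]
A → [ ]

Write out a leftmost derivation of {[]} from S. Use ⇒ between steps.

S ⇒ SS ⇒ {S}S ⇒ {A}S ⇒ {[S]}S ⇒ {[]}S ⇒ {[]}

S ⇒ SS   [S → S S]
SS ⇒ {S}S   [S → { S }]
{S}S ⇒ {A}S   [S → A]
{A}S ⇒ {[S]}S   [A → [ S ]]
{[S]}S ⇒ {[]}S   [S → λ]
{[]}S ⇒ {[]}   [S → λ]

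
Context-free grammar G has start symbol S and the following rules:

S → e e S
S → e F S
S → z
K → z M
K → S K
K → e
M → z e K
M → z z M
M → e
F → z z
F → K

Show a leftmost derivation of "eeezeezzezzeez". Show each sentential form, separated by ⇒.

S ⇒ eFS   [S → e F S]
eFS ⇒ eKS   [F → K]
eKS ⇒ eeS   [K → e]
eeS ⇒ eeeFS   [S → e F S]
eeeFS ⇒ eeeKS   [F → K]
eeeKS ⇒ eeezMS   [K → z M]
eeezMS ⇒ eeezeS   [M → e]
eeezeS ⇒ eeezeeFS   [S → e F S]
eeezeeFS ⇒ eeezeezzS   [F → z z]
eeezeezzS ⇒ eeezeezzeFS   [S → e F S]
eeezeezzeFS ⇒ eeezeezzezzS   [F → z z]
eeezeezzezzS ⇒ eeezeezzezzeeS   [S → e e S]
eeezeezzezzeeS ⇒ eeezeezzezzeez   [S → z]

S ⇒ eFS ⇒ eKS ⇒ eeS ⇒ eeeFS ⇒ eeeKS ⇒ eeezMS ⇒ eeezeS ⇒ eeezeeFS ⇒ eeezeezzS ⇒ eeezeezzeFS ⇒ eeezeezzezzS ⇒ eeezeezzezzeeS ⇒ eeezeezzezzeez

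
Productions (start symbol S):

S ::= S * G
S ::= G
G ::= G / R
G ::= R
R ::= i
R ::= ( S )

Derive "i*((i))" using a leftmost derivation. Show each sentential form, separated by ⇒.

S⇒S*G⇒G*G⇒R*G⇒i*G⇒i*R⇒i*(S)⇒i*(G)⇒i*(R)⇒i*((S))⇒i*((G))⇒i*((R))⇒i*((i))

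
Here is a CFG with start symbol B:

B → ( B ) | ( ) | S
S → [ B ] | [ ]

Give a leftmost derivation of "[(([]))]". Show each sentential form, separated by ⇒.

B ⇒ S   [B → S]
S ⇒ [B]   [S → [ B ]]
[B] ⇒ [(B)]   [B → ( B )]
[(B)] ⇒ [((B))]   [B → ( B )]
[((B))] ⇒ [((S))]   [B → S]
[((S))] ⇒ [(([]))]   [S → [ ]]

B ⇒ S ⇒ [B] ⇒ [(B)] ⇒ [((B))] ⇒ [((S))] ⇒ [(([]))]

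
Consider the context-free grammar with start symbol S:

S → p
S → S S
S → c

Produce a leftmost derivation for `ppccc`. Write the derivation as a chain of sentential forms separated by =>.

S => SS => SSS => pSS => pSSS => ppSS => ppSSS => ppcSS => ppccS => ppccc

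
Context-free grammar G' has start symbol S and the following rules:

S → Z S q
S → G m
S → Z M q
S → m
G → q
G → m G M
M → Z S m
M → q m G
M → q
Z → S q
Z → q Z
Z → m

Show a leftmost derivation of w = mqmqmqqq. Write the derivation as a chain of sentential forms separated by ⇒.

S ⇒ ZSq ⇒ mSq ⇒ mZMqq ⇒ mqZMqq ⇒ mqmMqq ⇒ mqmqmGqq ⇒ mqmqmqqq

S ⇒ ZSq   [S → Z S q]
ZSq ⇒ mSq   [Z → m]
mSq ⇒ mZMqq   [S → Z M q]
mZMqq ⇒ mqZMqq   [Z → q Z]
mqZMqq ⇒ mqmMqq   [Z → m]
mqmMqq ⇒ mqmqmGqq   [M → q m G]
mqmqmGqq ⇒ mqmqmqqq   [G → q]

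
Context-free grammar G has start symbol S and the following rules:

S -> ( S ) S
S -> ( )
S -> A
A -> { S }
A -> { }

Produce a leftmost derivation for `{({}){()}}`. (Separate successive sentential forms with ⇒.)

S ⇒ A ⇒ {S} ⇒ {(S)S} ⇒ {(A)S} ⇒ {({})S} ⇒ {({})A} ⇒ {({}){S}} ⇒ {({}){()}}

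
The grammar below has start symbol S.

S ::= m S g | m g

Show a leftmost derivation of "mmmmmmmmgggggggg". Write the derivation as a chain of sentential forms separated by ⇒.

S⇒mSg⇒mmSgg⇒mmmSggg⇒mmmmSgggg⇒mmmmmSggggg⇒mmmmmmSgggggg⇒mmmmmmmSggggggg⇒mmmmmmmmgggggggg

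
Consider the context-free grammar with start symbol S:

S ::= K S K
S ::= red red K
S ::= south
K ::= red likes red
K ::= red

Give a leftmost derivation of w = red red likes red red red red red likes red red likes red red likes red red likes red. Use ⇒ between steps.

S ⇒ K S K   [S ::= K S K]
K S K ⇒ red S K   [K ::= red]
red S K ⇒ red K S K K   [S ::= K S K]
red K S K K ⇒ red red likes red S K K   [K ::= red likes red]
red red likes red S K K ⇒ red red likes red K S K K K   [S ::= K S K]
red red likes red K S K K K ⇒ red red likes red red S K K K   [K ::= red]
red red likes red red S K K K ⇒ red red likes red red red red K K K K   [S ::= red red K]
red red likes red red red red K K K K ⇒ red red likes red red red red red likes red K K K   [K ::= red likes red]
red red likes red red red red red likes red K K K ⇒ red red likes red red red red red likes red red likes red K K   [K ::= red likes red]
red red likes red red red red red likes red red likes red K K ⇒ red red likes red red red red red likes red red likes red red likes red K   [K ::= red likes red]
red red likes red red red red red likes red red likes red red likes red K ⇒ red red likes red red red red red likes red red likes red red likes red red likes red   [K ::= red likes red]

S ⇒ K S K ⇒ red S K ⇒ red K S K K ⇒ red red likes red S K K ⇒ red red likes red K S K K K ⇒ red red likes red red S K K K ⇒ red red likes red red red red K K K K ⇒ red red likes red red red red red likes red K K K ⇒ red red likes red red red red red likes red red likes red K K ⇒ red red likes red red red red red likes red red likes red red likes red K ⇒ red red likes red red red red red likes red red likes red red likes red red likes red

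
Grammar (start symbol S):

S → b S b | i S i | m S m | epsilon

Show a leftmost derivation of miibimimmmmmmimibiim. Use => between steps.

S => mSm   [S → m S m]
mSm => miSim   [S → i S i]
miSim => miiSiim   [S → i S i]
miiSiim => miibSbiim   [S → b S b]
miibSbiim => miibiSibiim   [S → i S i]
miibiSibiim => miibimSmibiim   [S → m S m]
miibimSmibiim => miibimiSimibiim   [S → i S i]
miibimiSimibiim => miibimimSmimibiim   [S → m S m]
miibimimSmimibiim => miibimimmSmmimibiim   [S → m S m]
miibimimmSmmimibiim => miibimimmmSmmmimibiim   [S → m S m]
miibimimmmSmmmimibiim => miibimimmmmmmimibiim   [S → epsilon]

S=>mSm=>miSim=>miiSiim=>miibSbiim=>miibiSibiim=>miibimSmibiim=>miibimiSimibiim=>miibimimSmimibiim=>miibimimmSmmimibiim=>miibimimmmSmmmimibiim=>miibimimmmmmmimibiim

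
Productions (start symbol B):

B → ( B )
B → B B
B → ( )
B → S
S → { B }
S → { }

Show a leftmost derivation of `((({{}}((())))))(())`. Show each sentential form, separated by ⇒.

B ⇒ BB   [B → B B]
BB ⇒ (B)B   [B → ( B )]
(B)B ⇒ ((B))B   [B → ( B )]
((B))B ⇒ (((B)))B   [B → ( B )]
(((B)))B ⇒ (((BB)))B   [B → B B]
(((BB)))B ⇒ (((SB)))B   [B → S]
(((SB)))B ⇒ ((({B}B)))B   [S → { B }]
((({B}B)))B ⇒ ((({S}B)))B   [B → S]
((({S}B)))B ⇒ ((({{}}B)))B   [S → { }]
((({{}}B)))B ⇒ ((({{}}(B))))B   [B → ( B )]
((({{}}(B))))B ⇒ ((({{}}((B)))))B   [B → ( B )]
((({{}}((B)))))B ⇒ ((({{}}((())))))B   [B → ( )]
((({{}}((())))))B ⇒ ((({{}}((())))))(B)   [B → ( B )]
((({{}}((())))))(B) ⇒ ((({{}}((())))))(())   [B → ( )]

B⇒BB⇒(B)B⇒((B))B⇒(((B)))B⇒(((BB)))B⇒(((SB)))B⇒((({B}B)))B⇒((({S}B)))B⇒((({{}}B)))B⇒((({{}}(B))))B⇒((({{}}((B)))))B⇒((({{}}((())))))B⇒((({{}}((())))))(B)⇒((({{}}((())))))(())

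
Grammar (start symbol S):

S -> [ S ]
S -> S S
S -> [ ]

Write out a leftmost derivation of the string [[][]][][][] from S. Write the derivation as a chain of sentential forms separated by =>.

S => SS => SSS => SSSS => [S]SSS => [SS]SSS => [[]S]SSS => [[][]]SSS => [[][]][]SS => [[][]][][]S => [[][]][][][]

S => SS   [S -> S S]
SS => SSS   [S -> S S]
SSS => SSSS   [S -> S S]
SSSS => [S]SSS   [S -> [ S ]]
[S]SSS => [SS]SSS   [S -> S S]
[SS]SSS => [[]S]SSS   [S -> [ ]]
[[]S]SSS => [[][]]SSS   [S -> [ ]]
[[][]]SSS => [[][]][]SS   [S -> [ ]]
[[][]][]SS => [[][]][][]S   [S -> [ ]]
[[][]][][]S => [[][]][][][]   [S -> [ ]]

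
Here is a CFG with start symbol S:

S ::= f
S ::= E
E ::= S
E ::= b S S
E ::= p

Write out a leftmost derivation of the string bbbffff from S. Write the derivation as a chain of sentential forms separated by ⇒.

S ⇒ E   [S ::= E]
E ⇒ bSS   [E ::= b S S]
bSS ⇒ bES   [S ::= E]
bES ⇒ bbSSS   [E ::= b S S]
bbSSS ⇒ bbESS   [S ::= E]
bbESS ⇒ bbbSSSS   [E ::= b S S]
bbbSSSS ⇒ bbbfSSS   [S ::= f]
bbbfSSS ⇒ bbbffSS   [S ::= f]
bbbffSS ⇒ bbbfffS   [S ::= f]
bbbfffS ⇒ bbbffff   [S ::= f]

S⇒E⇒bSS⇒bES⇒bbSSS⇒bbESS⇒bbbSSSS⇒bbbfSSS⇒bbbffSS⇒bbbfffS⇒bbbffff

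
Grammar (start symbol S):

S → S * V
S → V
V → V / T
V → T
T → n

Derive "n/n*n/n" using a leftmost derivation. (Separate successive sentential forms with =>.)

S => S*V => V*V => V/T*V => T/T*V => n/T*V => n/n*V => n/n*V/T => n/n*T/T => n/n*n/T => n/n*n/n

S => S*V   [S → S * V]
S*V => V*V   [S → V]
V*V => V/T*V   [V → V / T]
V/T*V => T/T*V   [V → T]
T/T*V => n/T*V   [T → n]
n/T*V => n/n*V   [T → n]
n/n*V => n/n*V/T   [V → V / T]
n/n*V/T => n/n*T/T   [V → T]
n/n*T/T => n/n*n/T   [T → n]
n/n*n/T => n/n*n/n   [T → n]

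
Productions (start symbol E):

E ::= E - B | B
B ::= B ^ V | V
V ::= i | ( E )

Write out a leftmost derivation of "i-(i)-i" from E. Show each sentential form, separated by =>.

E => E-B   [E ::= E - B]
E-B => E-B-B   [E ::= E - B]
E-B-B => B-B-B   [E ::= B]
B-B-B => V-B-B   [B ::= V]
V-B-B => i-B-B   [V ::= i]
i-B-B => i-V-B   [B ::= V]
i-V-B => i-(E)-B   [V ::= ( E )]
i-(E)-B => i-(B)-B   [E ::= B]
i-(B)-B => i-(V)-B   [B ::= V]
i-(V)-B => i-(i)-B   [V ::= i]
i-(i)-B => i-(i)-V   [B ::= V]
i-(i)-V => i-(i)-i   [V ::= i]

E=>E-B=>E-B-B=>B-B-B=>V-B-B=>i-B-B=>i-V-B=>i-(E)-B=>i-(B)-B=>i-(V)-B=>i-(i)-B=>i-(i)-V=>i-(i)-i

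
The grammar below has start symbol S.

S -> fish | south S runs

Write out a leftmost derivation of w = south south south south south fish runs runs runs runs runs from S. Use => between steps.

S => south S runs => south south S runs runs => south south south S runs runs runs => south south south south S runs runs runs runs => south south south south south S runs runs runs runs runs => south south south south south fish runs runs runs runs runs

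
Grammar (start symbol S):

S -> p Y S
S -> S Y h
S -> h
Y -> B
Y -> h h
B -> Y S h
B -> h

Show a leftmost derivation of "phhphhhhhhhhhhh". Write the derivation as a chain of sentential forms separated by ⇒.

S ⇒ SYh ⇒ SYhYh ⇒ pYSYhYh ⇒ phhSYhYh ⇒ phhpYSYhYh ⇒ phhpBSYhYh ⇒ phhpYShSYhYh ⇒ phhphhShSYhYh ⇒ phhphhhhSYhYh ⇒ phhphhhhhYhYh ⇒ phhphhhhhhhhYh ⇒ phhphhhhhhhhhhh

S ⇒ SYh   [S -> S Y h]
SYh ⇒ SYhYh   [S -> S Y h]
SYhYh ⇒ pYSYhYh   [S -> p Y S]
pYSYhYh ⇒ phhSYhYh   [Y -> h h]
phhSYhYh ⇒ phhpYSYhYh   [S -> p Y S]
phhpYSYhYh ⇒ phhpBSYhYh   [Y -> B]
phhpBSYhYh ⇒ phhpYShSYhYh   [B -> Y S h]
phhpYShSYhYh ⇒ phhphhShSYhYh   [Y -> h h]
phhphhShSYhYh ⇒ phhphhhhSYhYh   [S -> h]
phhphhhhSYhYh ⇒ phhphhhhhYhYh   [S -> h]
phhphhhhhYhYh ⇒ phhphhhhhhhhYh   [Y -> h h]
phhphhhhhhhhYh ⇒ phhphhhhhhhhhhh   [Y -> h h]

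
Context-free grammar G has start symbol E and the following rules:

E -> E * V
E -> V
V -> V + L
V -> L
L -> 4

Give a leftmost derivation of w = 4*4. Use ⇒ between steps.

E ⇒ E*V   [E -> E * V]
E*V ⇒ V*V   [E -> V]
V*V ⇒ L*V   [V -> L]
L*V ⇒ 4*V   [L -> 4]
4*V ⇒ 4*L   [V -> L]
4*L ⇒ 4*4   [L -> 4]

E ⇒ E*V ⇒ V*V ⇒ L*V ⇒ 4*V ⇒ 4*L ⇒ 4*4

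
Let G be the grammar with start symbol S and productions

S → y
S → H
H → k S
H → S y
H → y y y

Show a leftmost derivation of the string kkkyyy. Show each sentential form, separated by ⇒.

S ⇒ H ⇒ Sy ⇒ Hy ⇒ kSy ⇒ kHy ⇒ kkSy ⇒ kkHy ⇒ kkSyy ⇒ kkHyy ⇒ kkkSyy ⇒ kkkyyy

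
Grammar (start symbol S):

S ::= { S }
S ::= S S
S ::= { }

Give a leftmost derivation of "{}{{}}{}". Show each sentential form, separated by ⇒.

S ⇒ SS ⇒ {}S ⇒ {}SS ⇒ {}{S}S ⇒ {}{{}}S ⇒ {}{{}}{}

S ⇒ SS   [S ::= S S]
SS ⇒ {}S   [S ::= { }]
{}S ⇒ {}SS   [S ::= S S]
{}SS ⇒ {}{S}S   [S ::= { S }]
{}{S}S ⇒ {}{{}}S   [S ::= { }]
{}{{}}S ⇒ {}{{}}{}   [S ::= { }]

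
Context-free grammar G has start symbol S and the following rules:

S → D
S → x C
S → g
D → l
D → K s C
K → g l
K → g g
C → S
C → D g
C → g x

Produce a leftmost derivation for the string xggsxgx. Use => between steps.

S=>xC=>xS=>xD=>xKsC=>xggsC=>xggsS=>xggsxC=>xggsxgx

S => xC   [S → x C]
xC => xS   [C → S]
xS => xD   [S → D]
xD => xKsC   [D → K s C]
xKsC => xggsC   [K → g g]
xggsC => xggsS   [C → S]
xggsS => xggsxC   [S → x C]
xggsxC => xggsxgx   [C → g x]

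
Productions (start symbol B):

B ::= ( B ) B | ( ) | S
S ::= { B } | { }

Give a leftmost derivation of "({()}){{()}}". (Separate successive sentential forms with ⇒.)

B ⇒ (B)B   [B ::= ( B ) B]
(B)B ⇒ (S)B   [B ::= S]
(S)B ⇒ ({B})B   [S ::= { B }]
({B})B ⇒ ({()})B   [B ::= ( )]
({()})B ⇒ ({()})S   [B ::= S]
({()})S ⇒ ({()}){B}   [S ::= { B }]
({()}){B} ⇒ ({()}){S}   [B ::= S]
({()}){S} ⇒ ({()}){{B}}   [S ::= { B }]
({()}){{B}} ⇒ ({()}){{()}}   [B ::= ( )]

B ⇒ (B)B ⇒ (S)B ⇒ ({B})B ⇒ ({()})B ⇒ ({()})S ⇒ ({()}){B} ⇒ ({()}){S} ⇒ ({()}){{B}} ⇒ ({()}){{()}}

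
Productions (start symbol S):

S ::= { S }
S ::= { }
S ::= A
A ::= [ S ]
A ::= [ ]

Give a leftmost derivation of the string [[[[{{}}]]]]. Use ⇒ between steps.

S ⇒ A ⇒ [S] ⇒ [A] ⇒ [[S]] ⇒ [[A]] ⇒ [[[S]]] ⇒ [[[A]]] ⇒ [[[[S]]]] ⇒ [[[[{S}]]]] ⇒ [[[[{{}}]]]]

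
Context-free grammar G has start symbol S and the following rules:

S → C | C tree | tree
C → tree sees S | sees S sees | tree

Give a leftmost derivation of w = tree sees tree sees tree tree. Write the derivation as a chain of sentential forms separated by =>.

S => C tree   [S → C tree]
C tree => tree sees S tree   [C → tree sees S]
tree sees S tree => tree sees C tree   [S → C]
tree sees C tree => tree sees tree sees S tree   [C → tree sees S]
tree sees tree sees S tree => tree sees tree sees C tree   [S → C]
tree sees tree sees C tree => tree sees tree sees tree tree   [C → tree]

S => C tree => tree sees S tree => tree sees C tree => tree sees tree sees S tree => tree sees tree sees C tree => tree sees tree sees tree tree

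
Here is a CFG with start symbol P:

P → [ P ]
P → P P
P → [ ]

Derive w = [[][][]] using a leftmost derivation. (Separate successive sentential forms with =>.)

P => [P]   [P → [ P ]]
[P] => [PP]   [P → P P]
[PP] => [[]P]   [P → [ ]]
[[]P] => [[]PP]   [P → P P]
[[]PP] => [[][]P]   [P → [ ]]
[[][]P] => [[][][]]   [P → [ ]]

P=>[P]=>[PP]=>[[]P]=>[[]PP]=>[[][]P]=>[[][][]]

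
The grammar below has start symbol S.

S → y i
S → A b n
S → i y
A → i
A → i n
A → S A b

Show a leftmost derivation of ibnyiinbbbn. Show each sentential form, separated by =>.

S => Abn   [S → A b n]
Abn => SAbbn   [A → S A b]
SAbbn => AbnAbbn   [S → A b n]
AbnAbbn => ibnAbbn   [A → i]
ibnAbbn => ibnSAbbbn   [A → S A b]
ibnSAbbbn => ibnyiAbbbn   [S → y i]
ibnyiAbbbn => ibnyiinbbbn   [A → i n]

S=>Abn=>SAbbn=>AbnAbbn=>ibnAbbn=>ibnSAbbbn=>ibnyiAbbbn=>ibnyiinbbbn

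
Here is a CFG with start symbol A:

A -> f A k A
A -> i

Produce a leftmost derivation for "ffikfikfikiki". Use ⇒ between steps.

A ⇒ fAkA ⇒ ffAkAkA ⇒ ffikAkA ⇒ ffikfAkAkA ⇒ ffikfikAkA ⇒ ffikfikfAkAkA ⇒ ffikfikfikAkA ⇒ ffikfikfikikA ⇒ ffikfikfikiki

A ⇒ fAkA   [A -> f A k A]
fAkA ⇒ ffAkAkA   [A -> f A k A]
ffAkAkA ⇒ ffikAkA   [A -> i]
ffikAkA ⇒ ffikfAkAkA   [A -> f A k A]
ffikfAkAkA ⇒ ffikfikAkA   [A -> i]
ffikfikAkA ⇒ ffikfikfAkAkA   [A -> f A k A]
ffikfikfAkAkA ⇒ ffikfikfikAkA   [A -> i]
ffikfikfikAkA ⇒ ffikfikfikikA   [A -> i]
ffikfikfikikA ⇒ ffikfikfikiki   [A -> i]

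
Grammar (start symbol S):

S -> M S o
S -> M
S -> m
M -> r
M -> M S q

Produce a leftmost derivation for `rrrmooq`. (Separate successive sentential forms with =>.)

S => M   [S -> M]
M => MSq   [M -> M S q]
MSq => rSq   [M -> r]
rSq => rMSoq   [S -> M S o]
rMSoq => rrSoq   [M -> r]
rrSoq => rrMSooq   [S -> M S o]
rrMSooq => rrrSooq   [M -> r]
rrrSooq => rrrmooq   [S -> m]

S => M => MSq => rSq => rMSoq => rrSoq => rrMSooq => rrrSooq => rrrmooq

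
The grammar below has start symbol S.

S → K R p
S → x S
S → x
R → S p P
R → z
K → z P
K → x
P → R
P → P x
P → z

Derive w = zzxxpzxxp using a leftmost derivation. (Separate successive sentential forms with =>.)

S => KRp   [S → K R p]
KRp => zPRp   [K → z P]
zPRp => zRRp   [P → R]
zRRp => zzRp   [R → z]
zzRp => zzSpPp   [R → S p P]
zzSpPp => zzxSpPp   [S → x S]
zzxSpPp => zzxxpPp   [S → x]
zzxxpPp => zzxxpPxp   [P → P x]
zzxxpPxp => zzxxpPxxp   [P → P x]
zzxxpPxxp => zzxxpzxxp   [P → z]

S=>KRp=>zPRp=>zRRp=>zzRp=>zzSpPp=>zzxSpPp=>zzxxpPp=>zzxxpPxp=>zzxxpPxxp=>zzxxpzxxp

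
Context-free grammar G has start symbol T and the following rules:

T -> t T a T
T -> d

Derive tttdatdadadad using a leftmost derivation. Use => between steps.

T => tTaT => ttTaTaT => tttTaTaTaT => tttdaTaTaT => tttdatTaTaTaT => tttdatdaTaTaT => tttdatdadaTaT => tttdatdadadaT => tttdatdadadad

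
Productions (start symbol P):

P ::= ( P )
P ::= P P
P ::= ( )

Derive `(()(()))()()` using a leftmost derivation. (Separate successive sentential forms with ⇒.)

P⇒PP⇒PPP⇒(P)PP⇒(PP)PP⇒(()P)PP⇒(()(P))PP⇒(()(()))PP⇒(()(()))()P⇒(()(()))()()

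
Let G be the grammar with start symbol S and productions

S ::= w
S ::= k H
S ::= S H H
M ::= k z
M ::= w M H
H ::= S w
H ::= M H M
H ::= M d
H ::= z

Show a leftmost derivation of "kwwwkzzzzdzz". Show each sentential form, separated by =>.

S=>SHH=>kHHH=>kMdHH=>kwMHdHH=>kwwMHHdHH=>kwwwMHHHdHH=>kwwwkzHHHdHH=>kwwwkzzHHdHH=>kwwwkzzzHdHH=>kwwwkzzzzdHH=>kwwwkzzzzdzH=>kwwwkzzzzdzz

S => SHH   [S ::= S H H]
SHH => kHHH   [S ::= k H]
kHHH => kMdHH   [H ::= M d]
kMdHH => kwMHdHH   [M ::= w M H]
kwMHdHH => kwwMHHdHH   [M ::= w M H]
kwwMHHdHH => kwwwMHHHdHH   [M ::= w M H]
kwwwMHHHdHH => kwwwkzHHHdHH   [M ::= k z]
kwwwkzHHHdHH => kwwwkzzHHdHH   [H ::= z]
kwwwkzzHHdHH => kwwwkzzzHdHH   [H ::= z]
kwwwkzzzHdHH => kwwwkzzzzdHH   [H ::= z]
kwwwkzzzzdHH => kwwwkzzzzdzH   [H ::= z]
kwwwkzzzzdzH => kwwwkzzzzdzz   [H ::= z]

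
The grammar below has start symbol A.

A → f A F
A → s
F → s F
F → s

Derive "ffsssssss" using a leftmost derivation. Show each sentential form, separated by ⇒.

A ⇒ fAF   [A → f A F]
fAF ⇒ ffAFF   [A → f A F]
ffAFF ⇒ ffsFF   [A → s]
ffsFF ⇒ ffssFF   [F → s F]
ffssFF ⇒ ffsssFF   [F → s F]
ffsssFF ⇒ ffssssFF   [F → s F]
ffssssFF ⇒ ffsssssFF   [F → s F]
ffsssssFF ⇒ ffssssssF   [F → s]
ffssssssF ⇒ ffsssssss   [F → s]

A ⇒ fAF ⇒ ffAFF ⇒ ffsFF ⇒ ffssFF ⇒ ffsssFF ⇒ ffssssFF ⇒ ffsssssFF ⇒ ffssssssF ⇒ ffsssssss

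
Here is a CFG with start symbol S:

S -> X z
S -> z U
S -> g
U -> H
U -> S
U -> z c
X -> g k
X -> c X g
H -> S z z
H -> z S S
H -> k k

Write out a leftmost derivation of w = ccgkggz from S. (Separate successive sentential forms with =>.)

S => Xz => cXgz => ccXggz => ccgkggz

S => Xz   [S -> X z]
Xz => cXgz   [X -> c X g]
cXgz => ccXggz   [X -> c X g]
ccXggz => ccgkggz   [X -> g k]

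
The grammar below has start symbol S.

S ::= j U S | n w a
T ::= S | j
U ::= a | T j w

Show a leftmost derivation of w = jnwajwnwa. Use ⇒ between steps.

S ⇒ jUS   [S ::= j U S]
jUS ⇒ jTjwS   [U ::= T j w]
jTjwS ⇒ jSjwS   [T ::= S]
jSjwS ⇒ jnwajwS   [S ::= n w a]
jnwajwS ⇒ jnwajwnwa   [S ::= n w a]

S ⇒ jUS ⇒ jTjwS ⇒ jSjwS ⇒ jnwajwS ⇒ jnwajwnwa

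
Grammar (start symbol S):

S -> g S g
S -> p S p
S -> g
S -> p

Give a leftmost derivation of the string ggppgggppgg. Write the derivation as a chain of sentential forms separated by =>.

S => gSg => ggSgg => ggpSpgg => ggppSppgg => ggppgSgppgg => ggppgggppgg

S => gSg   [S -> g S g]
gSg => ggSgg   [S -> g S g]
ggSgg => ggpSpgg   [S -> p S p]
ggpSpgg => ggppSppgg   [S -> p S p]
ggppSppgg => ggppgSgppgg   [S -> g S g]
ggppgSgppgg => ggppgggppgg   [S -> g]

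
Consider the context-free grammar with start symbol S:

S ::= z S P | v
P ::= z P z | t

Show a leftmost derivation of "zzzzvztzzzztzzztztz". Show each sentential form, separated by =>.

S=>zSP=>zzSPP=>zzzSPPP=>zzzzSPPPP=>zzzzvPPPP=>zzzzvzPzPPP=>zzzzvztzPPP=>zzzzvztzzPzPP=>zzzzvztzzzPzzPP=>zzzzvztzzzzPzzzPP=>zzzzvztzzzztzzzPP=>zzzzvztzzzztzzztP=>zzzzvztzzzztzzztzPz=>zzzzvztzzzztzzztztz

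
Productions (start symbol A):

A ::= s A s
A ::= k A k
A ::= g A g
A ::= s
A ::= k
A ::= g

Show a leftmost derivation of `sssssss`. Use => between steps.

A => sAs => ssAss => sssAsss => sssssss

A => sAs   [A ::= s A s]
sAs => ssAss   [A ::= s A s]
ssAss => sssAsss   [A ::= s A s]
sssAsss => sssssss   [A ::= s]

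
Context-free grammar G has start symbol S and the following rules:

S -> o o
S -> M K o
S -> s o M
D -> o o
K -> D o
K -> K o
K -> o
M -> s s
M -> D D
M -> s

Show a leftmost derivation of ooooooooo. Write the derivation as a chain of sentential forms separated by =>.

S => MKo => DDKo => ooDKo => ooooKo => ooooKoo => ooooKooo => ooooKoooo => ooooooooo

S => MKo   [S -> M K o]
MKo => DDKo   [M -> D D]
DDKo => ooDKo   [D -> o o]
ooDKo => ooooKo   [D -> o o]
ooooKo => ooooKoo   [K -> K o]
ooooKoo => ooooKooo   [K -> K o]
ooooKooo => ooooKoooo   [K -> K o]
ooooKoooo => ooooooooo   [K -> o]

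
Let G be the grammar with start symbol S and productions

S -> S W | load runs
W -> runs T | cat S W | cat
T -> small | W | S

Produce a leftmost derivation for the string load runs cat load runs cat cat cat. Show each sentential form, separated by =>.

S => S W   [S -> S W]
S W => S W W   [S -> S W]
S W W => S W W W   [S -> S W]
S W W W => load runs W W W   [S -> load runs]
load runs W W W => load runs cat S W W W   [W -> cat S W]
load runs cat S W W W => load runs cat load runs W W W   [S -> load runs]
load runs cat load runs W W W => load runs cat load runs cat W W   [W -> cat]
load runs cat load runs cat W W => load runs cat load runs cat cat W   [W -> cat]
load runs cat load runs cat cat W => load runs cat load runs cat cat cat   [W -> cat]

S => S W => S W W => S W W W => load runs W W W => load runs cat S W W W => load runs cat load runs W W W => load runs cat load runs cat W W => load runs cat load runs cat cat W => load runs cat load runs cat cat cat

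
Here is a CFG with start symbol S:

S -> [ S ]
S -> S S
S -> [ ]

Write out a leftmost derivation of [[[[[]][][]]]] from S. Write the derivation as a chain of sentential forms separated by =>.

S => [S] => [[S]] => [[[S]]] => [[[SS]]] => [[[[S]S]]] => [[[[[]]S]]] => [[[[[]]SS]]] => [[[[[]][]S]]] => [[[[[]][][]]]]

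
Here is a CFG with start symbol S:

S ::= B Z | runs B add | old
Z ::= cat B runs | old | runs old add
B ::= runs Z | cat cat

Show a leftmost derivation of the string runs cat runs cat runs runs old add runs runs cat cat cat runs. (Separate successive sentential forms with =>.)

S => B Z => runs Z Z => runs cat B runs Z => runs cat runs Z runs Z => runs cat runs cat B runs runs Z => runs cat runs cat runs Z runs runs Z => runs cat runs cat runs runs old add runs runs Z => runs cat runs cat runs runs old add runs runs cat B runs => runs cat runs cat runs runs old add runs runs cat cat cat runs

S => B Z   [S ::= B Z]
B Z => runs Z Z   [B ::= runs Z]
runs Z Z => runs cat B runs Z   [Z ::= cat B runs]
runs cat B runs Z => runs cat runs Z runs Z   [B ::= runs Z]
runs cat runs Z runs Z => runs cat runs cat B runs runs Z   [Z ::= cat B runs]
runs cat runs cat B runs runs Z => runs cat runs cat runs Z runs runs Z   [B ::= runs Z]
runs cat runs cat runs Z runs runs Z => runs cat runs cat runs runs old add runs runs Z   [Z ::= runs old add]
runs cat runs cat runs runs old add runs runs Z => runs cat runs cat runs runs old add runs runs cat B runs   [Z ::= cat B runs]
runs cat runs cat runs runs old add runs runs cat B runs => runs cat runs cat runs runs old add runs runs cat cat cat runs   [B ::= cat cat]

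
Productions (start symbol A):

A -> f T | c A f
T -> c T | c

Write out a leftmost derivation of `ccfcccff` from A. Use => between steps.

A => cAf   [A -> c A f]
cAf => ccAff   [A -> c A f]
ccAff => ccfTff   [A -> f T]
ccfTff => ccfcTff   [T -> c T]
ccfcTff => ccfccTff   [T -> c T]
ccfccTff => ccfcccff   [T -> c]

A => cAf => ccAff => ccfTff => ccfcTff => ccfccTff => ccfcccff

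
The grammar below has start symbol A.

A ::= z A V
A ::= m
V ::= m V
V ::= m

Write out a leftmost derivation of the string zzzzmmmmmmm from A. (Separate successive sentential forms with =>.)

A => zAV => zzAVV => zzzAVVV => zzzzAVVVV => zzzzmVVVV => zzzzmmVVVV => zzzzmmmVVV => zzzzmmmmVV => zzzzmmmmmVV => zzzzmmmmmmV => zzzzmmmmmmm

A => zAV   [A ::= z A V]
zAV => zzAVV   [A ::= z A V]
zzAVV => zzzAVVV   [A ::= z A V]
zzzAVVV => zzzzAVVVV   [A ::= z A V]
zzzzAVVVV => zzzzmVVVV   [A ::= m]
zzzzmVVVV => zzzzmmVVVV   [V ::= m V]
zzzzmmVVVV => zzzzmmmVVV   [V ::= m]
zzzzmmmVVV => zzzzmmmmVV   [V ::= m]
zzzzmmmmVV => zzzzmmmmmVV   [V ::= m V]
zzzzmmmmmVV => zzzzmmmmmmV   [V ::= m]
zzzzmmmmmmV => zzzzmmmmmmm   [V ::= m]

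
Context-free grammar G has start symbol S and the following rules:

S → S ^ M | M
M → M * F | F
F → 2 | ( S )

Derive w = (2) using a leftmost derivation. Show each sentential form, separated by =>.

S=>M=>F=>(S)=>(M)=>(F)=>(2)

S => M   [S → M]
M => F   [M → F]
F => (S)   [F → ( S )]
(S) => (M)   [S → M]
(M) => (F)   [M → F]
(F) => (2)   [F → 2]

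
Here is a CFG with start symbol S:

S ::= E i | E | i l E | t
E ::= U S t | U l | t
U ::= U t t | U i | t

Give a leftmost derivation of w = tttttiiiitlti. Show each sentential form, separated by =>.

S => Ei => USti => UiSti => UiiSti => UiiiSti => UiiiiSti => UttiiiiSti => UttttiiiiSti => tttttiiiiSti => tttttiiiiEti => tttttiiiiUlti => tttttiiiitlti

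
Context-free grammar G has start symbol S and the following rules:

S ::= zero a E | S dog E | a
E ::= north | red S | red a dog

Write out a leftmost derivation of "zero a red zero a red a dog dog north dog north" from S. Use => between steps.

S => S dog E => zero a E dog E => zero a red S dog E => zero a red S dog E dog E => zero a red zero a E dog E dog E => zero a red zero a red a dog dog E dog E => zero a red zero a red a dog dog north dog E => zero a red zero a red a dog dog north dog north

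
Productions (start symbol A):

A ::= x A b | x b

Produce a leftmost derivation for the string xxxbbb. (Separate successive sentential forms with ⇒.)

A ⇒ xAb   [A ::= x A b]
xAb ⇒ xxAbb   [A ::= x A b]
xxAbb ⇒ xxxbbb   [A ::= x b]

A ⇒ xAb ⇒ xxAbb ⇒ xxxbbb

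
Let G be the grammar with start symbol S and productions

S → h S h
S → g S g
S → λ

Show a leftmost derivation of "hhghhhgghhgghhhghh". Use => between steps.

S => hSh   [S → h S h]
hSh => hhShh   [S → h S h]
hhShh => hhgSghh   [S → g S g]
hhgSghh => hhghShghh   [S → h S h]
hhghShghh => hhghhShhghh   [S → h S h]
hhghhShhghh => hhghhhShhhghh   [S → h S h]
hhghhhShhhghh => hhghhhgSghhhghh   [S → g S g]
hhghhhgSghhhghh => hhghhhggSgghhhghh   [S → g S g]
hhghhhggSgghhhghh => hhghhhgghShgghhhghh   [S → h S h]
hhghhhgghShgghhhghh => hhghhhgghhgghhhghh   [S → λ]

S => hSh => hhShh => hhgSghh => hhghShghh => hhghhShhghh => hhghhhShhhghh => hhghhhgSghhhghh => hhghhhggSgghhhghh => hhghhhgghShgghhhghh => hhghhhgghhgghhhghh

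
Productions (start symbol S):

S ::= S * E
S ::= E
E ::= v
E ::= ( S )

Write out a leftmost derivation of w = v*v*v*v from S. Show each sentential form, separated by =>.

S=>S*E=>S*E*E=>S*E*E*E=>E*E*E*E=>v*E*E*E=>v*v*E*E=>v*v*v*E=>v*v*v*v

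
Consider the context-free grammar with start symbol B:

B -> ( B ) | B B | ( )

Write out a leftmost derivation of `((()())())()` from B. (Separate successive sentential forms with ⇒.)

B ⇒ BB   [B -> B B]
BB ⇒ (B)B   [B -> ( B )]
(B)B ⇒ (BB)B   [B -> B B]
(BB)B ⇒ ((B)B)B   [B -> ( B )]
((B)B)B ⇒ ((BB)B)B   [B -> B B]
((BB)B)B ⇒ ((()B)B)B   [B -> ( )]
((()B)B)B ⇒ ((()())B)B   [B -> ( )]
((()())B)B ⇒ ((()())())B   [B -> ( )]
((()())())B ⇒ ((()())())()   [B -> ( )]

B⇒BB⇒(B)B⇒(BB)B⇒((B)B)B⇒((BB)B)B⇒((()B)B)B⇒((()())B)B⇒((()())())B⇒((()())())()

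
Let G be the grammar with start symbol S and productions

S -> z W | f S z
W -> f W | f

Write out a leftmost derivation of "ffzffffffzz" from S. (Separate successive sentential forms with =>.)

S => fSz => ffSzz => ffzWzz => ffzfWzz => ffzffWzz => ffzfffWzz => ffzffffWzz => ffzfffffWzz => ffzffffffzz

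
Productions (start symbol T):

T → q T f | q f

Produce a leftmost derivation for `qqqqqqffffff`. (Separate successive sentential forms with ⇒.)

T ⇒ qTf ⇒ qqTff ⇒ qqqTfff ⇒ qqqqTffff ⇒ qqqqqTfffff ⇒ qqqqqqffffff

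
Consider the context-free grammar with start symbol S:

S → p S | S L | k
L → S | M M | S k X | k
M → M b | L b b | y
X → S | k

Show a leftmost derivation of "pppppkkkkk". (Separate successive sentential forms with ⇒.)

S⇒pS⇒ppS⇒pppS⇒pppSL⇒ppppSL⇒pppppSL⇒pppppSLL⇒pppppSLLL⇒pppppSLLLL⇒pppppkLLLL⇒pppppkkLLL⇒pppppkkkLL⇒pppppkkkkL⇒pppppkkkkk

S ⇒ pS   [S → p S]
pS ⇒ ppS   [S → p S]
ppS ⇒ pppS   [S → p S]
pppS ⇒ pppSL   [S → S L]
pppSL ⇒ ppppSL   [S → p S]
ppppSL ⇒ pppppSL   [S → p S]
pppppSL ⇒ pppppSLL   [S → S L]
pppppSLL ⇒ pppppSLLL   [S → S L]
pppppSLLL ⇒ pppppSLLLL   [S → S L]
pppppSLLLL ⇒ pppppkLLLL   [S → k]
pppppkLLLL ⇒ pppppkkLLL   [L → k]
pppppkkLLL ⇒ pppppkkkLL   [L → k]
pppppkkkLL ⇒ pppppkkkkL   [L → k]
pppppkkkkL ⇒ pppppkkkkk   [L → k]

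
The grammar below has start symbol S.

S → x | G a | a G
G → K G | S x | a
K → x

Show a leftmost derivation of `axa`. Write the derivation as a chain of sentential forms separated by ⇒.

S ⇒ aG ⇒ aKG ⇒ axG ⇒ axa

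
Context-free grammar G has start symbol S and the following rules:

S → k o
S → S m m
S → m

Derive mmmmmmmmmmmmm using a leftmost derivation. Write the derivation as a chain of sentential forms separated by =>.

S => Smm   [S → S m m]
Smm => Smmmm   [S → S m m]
Smmmm => Smmmmmm   [S → S m m]
Smmmmmm => Smmmmmmmm   [S → S m m]
Smmmmmmmm => Smmmmmmmmmm   [S → S m m]
Smmmmmmmmmm => Smmmmmmmmmmmm   [S → S m m]
Smmmmmmmmmmmm => mmmmmmmmmmmmm   [S → m]

S => Smm => Smmmm => Smmmmmm => Smmmmmmmm => Smmmmmmmmmm => Smmmmmmmmmmmm => mmmmmmmmmmmmm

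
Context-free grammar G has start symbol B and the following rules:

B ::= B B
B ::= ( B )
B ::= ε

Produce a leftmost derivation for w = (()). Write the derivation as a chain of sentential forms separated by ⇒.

B⇒(B)⇒(BB)⇒((B)B)⇒(()B)⇒(())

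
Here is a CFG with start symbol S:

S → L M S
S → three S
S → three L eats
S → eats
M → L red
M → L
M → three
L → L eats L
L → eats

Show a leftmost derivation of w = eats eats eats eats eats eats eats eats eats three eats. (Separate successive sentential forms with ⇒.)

S ⇒ L M S ⇒ L eats L M S ⇒ L eats L eats L M S ⇒ L eats L eats L eats L M S ⇒ L eats L eats L eats L eats L M S ⇒ eats eats L eats L eats L eats L M S ⇒ eats eats eats eats L eats L eats L M S ⇒ eats eats eats eats eats eats L eats L M S ⇒ eats eats eats eats eats eats eats eats L M S ⇒ eats eats eats eats eats eats eats eats eats M S ⇒ eats eats eats eats eats eats eats eats eats three S ⇒ eats eats eats eats eats eats eats eats eats three eats

S ⇒ L M S   [S → L M S]
L M S ⇒ L eats L M S   [L → L eats L]
L eats L M S ⇒ L eats L eats L M S   [L → L eats L]
L eats L eats L M S ⇒ L eats L eats L eats L M S   [L → L eats L]
L eats L eats L eats L M S ⇒ L eats L eats L eats L eats L M S   [L → L eats L]
L eats L eats L eats L eats L M S ⇒ eats eats L eats L eats L eats L M S   [L → eats]
eats eats L eats L eats L eats L M S ⇒ eats eats eats eats L eats L eats L M S   [L → eats]
eats eats eats eats L eats L eats L M S ⇒ eats eats eats eats eats eats L eats L M S   [L → eats]
eats eats eats eats eats eats L eats L M S ⇒ eats eats eats eats eats eats eats eats L M S   [L → eats]
eats eats eats eats eats eats eats eats L M S ⇒ eats eats eats eats eats eats eats eats eats M S   [L → eats]
eats eats eats eats eats eats eats eats eats M S ⇒ eats eats eats eats eats eats eats eats eats three S   [M → three]
eats eats eats eats eats eats eats eats eats three S ⇒ eats eats eats eats eats eats eats eats eats three eats   [S → eats]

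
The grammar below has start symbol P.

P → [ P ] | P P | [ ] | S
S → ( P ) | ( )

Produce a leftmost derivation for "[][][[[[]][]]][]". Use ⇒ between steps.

P ⇒ PP   [P → P P]
PP ⇒ []P   [P → [ ]]
[]P ⇒ []PP   [P → P P]
[]PP ⇒ [][]P   [P → [ ]]
[][]P ⇒ [][]PP   [P → P P]
[][]PP ⇒ [][][P]P   [P → [ P ]]
[][][P]P ⇒ [][][[P]]P   [P → [ P ]]
[][][[P]]P ⇒ [][][[PP]]P   [P → P P]
[][][[PP]]P ⇒ [][][[[P]P]]P   [P → [ P ]]
[][][[[P]P]]P ⇒ [][][[[[]]P]]P   [P → [ ]]
[][][[[[]]P]]P ⇒ [][][[[[]][]]]P   [P → [ ]]
[][][[[[]][]]]P ⇒ [][][[[[]][]]][]   [P → [ ]]

P ⇒ PP ⇒ []P ⇒ []PP ⇒ [][]P ⇒ [][]PP ⇒ [][][P]P ⇒ [][][[P]]P ⇒ [][][[PP]]P ⇒ [][][[[P]P]]P ⇒ [][][[[[]]P]]P ⇒ [][][[[[]][]]]P ⇒ [][][[[[]][]]][]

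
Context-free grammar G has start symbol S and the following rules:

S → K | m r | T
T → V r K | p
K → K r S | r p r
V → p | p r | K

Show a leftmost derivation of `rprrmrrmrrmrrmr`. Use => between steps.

S=>K=>KrS=>KrSrS=>KrSrSrS=>KrSrSrSrS=>rprrSrSrSrS=>rprrmrrSrSrS=>rprrmrrmrrSrS=>rprrmrrmrrmrrS=>rprrmrrmrrmrrmr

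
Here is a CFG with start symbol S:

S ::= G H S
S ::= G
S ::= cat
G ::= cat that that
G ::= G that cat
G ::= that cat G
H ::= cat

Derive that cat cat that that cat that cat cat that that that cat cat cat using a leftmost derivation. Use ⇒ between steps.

S ⇒ G H S ⇒ that cat G H S ⇒ that cat cat that that H S ⇒ that cat cat that that cat S ⇒ that cat cat that that cat G H S ⇒ that cat cat that that cat that cat G H S ⇒ that cat cat that that cat that cat G that cat H S ⇒ that cat cat that that cat that cat cat that that that cat H S ⇒ that cat cat that that cat that cat cat that that that cat cat S ⇒ that cat cat that that cat that cat cat that that that cat cat cat

S ⇒ G H S   [S ::= G H S]
G H S ⇒ that cat G H S   [G ::= that cat G]
that cat G H S ⇒ that cat cat that that H S   [G ::= cat that that]
that cat cat that that H S ⇒ that cat cat that that cat S   [H ::= cat]
that cat cat that that cat S ⇒ that cat cat that that cat G H S   [S ::= G H S]
that cat cat that that cat G H S ⇒ that cat cat that that cat that cat G H S   [G ::= that cat G]
that cat cat that that cat that cat G H S ⇒ that cat cat that that cat that cat G that cat H S   [G ::= G that cat]
that cat cat that that cat that cat G that cat H S ⇒ that cat cat that that cat that cat cat that that that cat H S   [G ::= cat that that]
that cat cat that that cat that cat cat that that that cat H S ⇒ that cat cat that that cat that cat cat that that that cat cat S   [H ::= cat]
that cat cat that that cat that cat cat that that that cat cat S ⇒ that cat cat that that cat that cat cat that that that cat cat cat   [S ::= cat]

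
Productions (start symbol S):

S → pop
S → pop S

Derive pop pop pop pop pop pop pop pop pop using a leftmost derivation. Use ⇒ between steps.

S ⇒ pop S ⇒ pop pop S ⇒ pop pop pop S ⇒ pop pop pop pop S ⇒ pop pop pop pop pop S ⇒ pop pop pop pop pop pop S ⇒ pop pop pop pop pop pop pop S ⇒ pop pop pop pop pop pop pop pop S ⇒ pop pop pop pop pop pop pop pop pop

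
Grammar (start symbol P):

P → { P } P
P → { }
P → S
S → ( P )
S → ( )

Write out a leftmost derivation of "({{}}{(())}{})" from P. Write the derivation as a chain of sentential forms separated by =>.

P => S => (P) => ({P}P) => ({{}}P) => ({{}}{P}P) => ({{}}{S}P) => ({{}}{(P)}P) => ({{}}{(S)}P) => ({{}}{(())}P) => ({{}}{(())}{})

P => S   [P → S]
S => (P)   [S → ( P )]
(P) => ({P}P)   [P → { P } P]
({P}P) => ({{}}P)   [P → { }]
({{}}P) => ({{}}{P}P)   [P → { P } P]
({{}}{P}P) => ({{}}{S}P)   [P → S]
({{}}{S}P) => ({{}}{(P)}P)   [S → ( P )]
({{}}{(P)}P) => ({{}}{(S)}P)   [P → S]
({{}}{(S)}P) => ({{}}{(())}P)   [S → ( )]
({{}}{(())}P) => ({{}}{(())}{})   [P → { }]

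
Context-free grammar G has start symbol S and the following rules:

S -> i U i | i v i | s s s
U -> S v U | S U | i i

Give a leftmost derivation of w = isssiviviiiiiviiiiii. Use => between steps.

S => iUi => iSUi => isssUi => isssSvUi => isssivivUi => isssivivSUi => isssiviviUiUi => isssiviviSvUiUi => isssiviviiUivUiUi => isssiviviiiiivUiUi => isssiviviiiiiviiiUi => isssiviviiiiiviiiiii

S => iUi   [S -> i U i]
iUi => iSUi   [U -> S U]
iSUi => isssUi   [S -> s s s]
isssUi => isssSvUi   [U -> S v U]
isssSvUi => isssivivUi   [S -> i v i]
isssivivUi => isssivivSUi   [U -> S U]
isssivivSUi => isssiviviUiUi   [S -> i U i]
isssiviviUiUi => isssiviviSvUiUi   [U -> S v U]
isssiviviSvUiUi => isssiviviiUivUiUi   [S -> i U i]
isssiviviiUivUiUi => isssiviviiiiivUiUi   [U -> i i]
isssiviviiiiivUiUi => isssiviviiiiiviiiUi   [U -> i i]
isssiviviiiiiviiiUi => isssiviviiiiiviiiiii   [U -> i i]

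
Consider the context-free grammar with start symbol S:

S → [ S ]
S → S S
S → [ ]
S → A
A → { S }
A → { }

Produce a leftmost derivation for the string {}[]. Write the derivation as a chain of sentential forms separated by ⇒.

S ⇒ SS ⇒ AS ⇒ {}S ⇒ {}[]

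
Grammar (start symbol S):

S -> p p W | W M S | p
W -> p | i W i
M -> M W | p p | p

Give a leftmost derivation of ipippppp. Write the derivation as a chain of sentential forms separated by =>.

S => WMS   [S -> W M S]
WMS => iWiMS   [W -> i W i]
iWiMS => ipiMS   [W -> p]
ipiMS => ipippS   [M -> p p]
ipippS => ipippppW   [S -> p p W]
ipippppW => ipippppp   [W -> p]

S=>WMS=>iWiMS=>ipiMS=>ipippS=>ipippppW=>ipippppp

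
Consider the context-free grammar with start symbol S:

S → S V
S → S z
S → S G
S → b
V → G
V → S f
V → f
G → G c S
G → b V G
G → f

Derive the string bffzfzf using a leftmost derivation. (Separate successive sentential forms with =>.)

S => SG   [S → S G]
SG => SzG   [S → S z]
SzG => SGzG   [S → S G]
SGzG => SzGzG   [S → S z]
SzGzG => SGzGzG   [S → S G]
SGzGzG => SVGzGzG   [S → S V]
SVGzGzG => bVGzGzG   [S → b]
bVGzGzG => bGGzGzG   [V → G]
bGGzGzG => bfGzGzG   [G → f]
bfGzGzG => bffzGzG   [G → f]
bffzGzG => bffzfzG   [G → f]
bffzfzG => bffzfzf   [G → f]

S => SG => SzG => SGzG => SzGzG => SGzGzG => SVGzGzG => bVGzGzG => bGGzGzG => bfGzGzG => bffzGzG => bffzfzG => bffzfzf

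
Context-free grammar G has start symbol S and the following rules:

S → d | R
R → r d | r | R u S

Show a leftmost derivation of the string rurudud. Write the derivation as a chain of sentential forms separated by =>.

S=>R=>RuS=>ruS=>ruR=>ruRuS=>ruRuSuS=>ruruSuS=>ruruduS=>rurudud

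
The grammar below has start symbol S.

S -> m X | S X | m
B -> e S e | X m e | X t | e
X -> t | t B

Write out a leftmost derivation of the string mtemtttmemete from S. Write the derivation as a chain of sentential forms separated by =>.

S => SX => mX => mtB => mteSe => mteSXe => mtemXXe => mtemtBXe => mtemtXmeXe => mtemttBmeXe => mtemttXmemeXe => mtemtttmemeXe => mtemtttmemete

S => SX   [S -> S X]
SX => mX   [S -> m]
mX => mtB   [X -> t B]
mtB => mteSe   [B -> e S e]
mteSe => mteSXe   [S -> S X]
mteSXe => mtemXXe   [S -> m X]
mtemXXe => mtemtBXe   [X -> t B]
mtemtBXe => mtemtXmeXe   [B -> X m e]
mtemtXmeXe => mtemttBmeXe   [X -> t B]
mtemttBmeXe => mtemttXmemeXe   [B -> X m e]
mtemttXmemeXe => mtemtttmemeXe   [X -> t]
mtemtttmemeXe => mtemtttmemete   [X -> t]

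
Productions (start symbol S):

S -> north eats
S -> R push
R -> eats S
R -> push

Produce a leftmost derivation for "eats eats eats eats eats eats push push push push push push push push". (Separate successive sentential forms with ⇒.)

S ⇒ R push ⇒ eats S push ⇒ eats R push push ⇒ eats eats S push push ⇒ eats eats R push push push ⇒ eats eats eats S push push push ⇒ eats eats eats R push push push push ⇒ eats eats eats eats S push push push push ⇒ eats eats eats eats R push push push push push ⇒ eats eats eats eats eats S push push push push push ⇒ eats eats eats eats eats R push push push push push push ⇒ eats eats eats eats eats eats S push push push push push push ⇒ eats eats eats eats eats eats R push push push push push push push ⇒ eats eats eats eats eats eats push push push push push push push push

S ⇒ R push   [S -> R push]
R push ⇒ eats S push   [R -> eats S]
eats S push ⇒ eats R push push   [S -> R push]
eats R push push ⇒ eats eats S push push   [R -> eats S]
eats eats S push push ⇒ eats eats R push push push   [S -> R push]
eats eats R push push push ⇒ eats eats eats S push push push   [R -> eats S]
eats eats eats S push push push ⇒ eats eats eats R push push push push   [S -> R push]
eats eats eats R push push push push ⇒ eats eats eats eats S push push push push   [R -> eats S]
eats eats eats eats S push push push push ⇒ eats eats eats eats R push push push push push   [S -> R push]
eats eats eats eats R push push push push push ⇒ eats eats eats eats eats S push push push push push   [R -> eats S]
eats eats eats eats eats S push push push push push ⇒ eats eats eats eats eats R push push push push push push   [S -> R push]
eats eats eats eats eats R push push push push push push ⇒ eats eats eats eats eats eats S push push push push push push   [R -> eats S]
eats eats eats eats eats eats S push push push push push push ⇒ eats eats eats eats eats eats R push push push push push push push   [S -> R push]
eats eats eats eats eats eats R push push push push push push push ⇒ eats eats eats eats eats eats push push push push push push push push   [R -> push]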